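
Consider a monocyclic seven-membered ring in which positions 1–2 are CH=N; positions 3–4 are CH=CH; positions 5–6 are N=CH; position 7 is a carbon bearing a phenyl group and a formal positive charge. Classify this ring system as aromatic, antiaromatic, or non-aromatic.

The p orbitals form a continuous loop: the double-bond atoms are sp², each contributing one p electron; the doubly-bonded nitrogens are pyridine-type — their lone pairs lie in the ring plane, leaving one electron in the p orbital; the carbocation has an empty p orbital. The ring is fully conjugated.
Tallying contributions gives 3 × 2 = 6 from the double-bond units + 0 from the C(phenyl)(+) atom = 6.
That gives a 4n+2 count (6, n = 1).

Aromatic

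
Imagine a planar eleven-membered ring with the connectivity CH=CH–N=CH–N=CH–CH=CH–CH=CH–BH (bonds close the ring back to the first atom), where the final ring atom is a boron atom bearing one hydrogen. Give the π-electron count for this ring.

10

Every ring atom contributes a p orbital perpendicular to the ring (the double-bond atoms are sp², each contributing one p electron; each sp² =N– keeps its lone pair in-plane and puts one electron into the π system; the boron has an empty p orbital), so the π system is cyclic and fully conjugated.
π-electron count: 5 × 2 = 10 from the double-bond units + 0 from the BH atom = 10.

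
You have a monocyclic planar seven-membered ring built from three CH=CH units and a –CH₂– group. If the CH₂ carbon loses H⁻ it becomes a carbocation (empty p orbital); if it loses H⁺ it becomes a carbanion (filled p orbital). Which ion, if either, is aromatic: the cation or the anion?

In both ions every ring atom is sp² and contributes a p orbital, so both rings are fully conjugated.
Cation: 3 × 2 + 0 = 6 π electrons → 4(1)+2, aromatic.
Anion: 3 × 2 + 2 = 8 π electrons → 4(2), antiaromatic.

The cation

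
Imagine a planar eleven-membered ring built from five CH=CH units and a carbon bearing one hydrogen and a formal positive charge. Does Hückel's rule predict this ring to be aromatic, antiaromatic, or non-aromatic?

Aromatic

All ring atoms are sp² and supply a p orbital to the ring (each doubly-bonded ring atom is sp² with one p-orbital electron; the carbocation has an empty p orbital); the conjugation is uninterrupted.
Counting π electrons: 5 × 2 = 10 from the double-bond units + 0 from the CH(+) atom = 10.
Since 10 = 4·2 + 2, the ring meets the 4n+2 criterion.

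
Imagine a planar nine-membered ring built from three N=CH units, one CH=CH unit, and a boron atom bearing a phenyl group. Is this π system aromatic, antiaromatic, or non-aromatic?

Antiaromatic

Check conjugation: each doubly-bonded ring atom is sp² with one p-orbital electron; the doubly-bonded nitrogens are pyridine-type — their lone pairs lie in the ring plane, leaving one electron in the p orbital; the boron has an empty p orbital — every position has a p orbital, so the cyclic π system is continuous.
Counting π electrons: 4 × 2 = 8 from the double-bond units + 0 from the B(phenyl) atom = 8.
With 8 = 4·2 π electrons, Hückel's rule classifies the planar ring as antiaromatic.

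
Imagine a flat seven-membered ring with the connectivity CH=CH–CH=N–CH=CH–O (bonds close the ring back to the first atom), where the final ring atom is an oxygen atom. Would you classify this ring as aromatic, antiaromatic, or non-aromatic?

Check conjugation: every atom in a ring double bond is sp² and brings one electron to the p orbital; each sp² =N– keeps its lone pair in-plane and puts one electron into the π system; the oxygen donates one lone pair from its p orbital — every position has a p orbital, so the cyclic π system is continuous.
Counting π electrons: 3 × 2 = 6 from the double-bond units + 2 from the O atom = 8.
With 8 = 4·2 π electrons, Hückel's rule classifies the planar ring as antiaromatic.

Antiaromatic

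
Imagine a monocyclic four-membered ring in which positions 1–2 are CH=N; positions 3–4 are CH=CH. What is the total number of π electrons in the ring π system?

Every ring atom contributes a p orbital perpendicular to the ring (every atom in a ring double bond is sp² and brings one electron to the p orbital; each sp² =N– keeps its lone pair in-plane and puts one electron into the π system), so the π system is cyclic and fully conjugated.
Tallying contributions gives 2 × 2 = 4 from the 2 double-bond units.

4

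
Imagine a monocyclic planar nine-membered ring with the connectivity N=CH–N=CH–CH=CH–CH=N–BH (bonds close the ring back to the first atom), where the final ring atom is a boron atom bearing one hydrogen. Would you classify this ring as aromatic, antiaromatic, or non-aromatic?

Check conjugation: the double-bond atoms are sp², each contributing one p electron; each sp² =N– keeps its lone pair in-plane and puts one electron into the π system; the boron has an empty p orbital — every position has a p orbital, so the cyclic π system is continuous.
Counting π electrons: 4 × 2 = 8 from the double-bond units + 0 from the BH atom = 8.
With 8 = 4·2 π electrons, Hückel's rule classifies the planar ring as antiaromatic.

Antiaromatic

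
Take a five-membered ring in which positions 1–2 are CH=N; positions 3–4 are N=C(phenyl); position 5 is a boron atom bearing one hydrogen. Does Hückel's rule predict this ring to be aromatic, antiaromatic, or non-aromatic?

All ring atoms are sp² and supply a p orbital to the ring (the double-bond atoms are sp², each contributing one p electron; each =N– nitrogen is pyridine-type (lone pair in the sp² plane, one electron in the p orbital); the boron has an empty p orbital); the conjugation is uninterrupted.
Adding the contributions, 2 × 2 = 4 from the double-bond units + 0 from the BH atom = 4.
With 4 = 4·1 π electrons, Hückel's rule classifies the planar ring as antiaromatic.

Antiaromatic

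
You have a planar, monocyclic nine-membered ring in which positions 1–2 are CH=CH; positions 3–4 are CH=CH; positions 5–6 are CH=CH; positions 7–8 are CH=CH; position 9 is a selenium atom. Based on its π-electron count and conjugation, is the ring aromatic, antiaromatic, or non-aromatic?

Every ring atom contributes a p orbital perpendicular to the ring (the double-bond atoms are sp², each contributing one p electron; the selenium donates one lone pair from its p orbital), so the π system is cyclic and fully conjugated.
Counting π electrons: 4 × 2 = 8 from the double-bond units + 2 from the Se atom = 10.
That gives a 4n+2 count (10, n = 2).

Aromatic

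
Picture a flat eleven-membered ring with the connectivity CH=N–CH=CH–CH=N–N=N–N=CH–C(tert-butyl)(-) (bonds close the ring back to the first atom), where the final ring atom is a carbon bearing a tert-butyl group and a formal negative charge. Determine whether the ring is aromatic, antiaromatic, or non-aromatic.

Antiaromatic

Check conjugation: every atom in a ring double bond is sp² and brings one electron to the p orbital; the doubly-bonded nitrogens are pyridine-type — their lone pairs lie in the ring plane, leaving one electron in the p orbital; the carbanion's lone pair occupies the p orbital — every position has a p orbital, so the cyclic π system is continuous.
π-electron count: 5 × 2 = 10 from the double-bond units + 2 from the C(tert-butyl)(-) atom = 12.
12 = 4(3); a planar, fully conjugated 4n system is antiaromatic.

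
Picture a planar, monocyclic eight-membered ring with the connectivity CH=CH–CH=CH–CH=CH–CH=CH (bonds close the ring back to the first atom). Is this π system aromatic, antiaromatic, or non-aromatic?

All ring atoms are sp² and supply a p orbital to the ring (each doubly-bonded ring atom is sp² with one p-orbital electron); the conjugation is uninterrupted.
Counting π electrons: 4 × 2 = 8 from the 4 double-bond units.
A 4n π count (8, n = 2) in a planar conjugated ring means antiaromatic.
This is cyclooctatetraene.

Antiaromatic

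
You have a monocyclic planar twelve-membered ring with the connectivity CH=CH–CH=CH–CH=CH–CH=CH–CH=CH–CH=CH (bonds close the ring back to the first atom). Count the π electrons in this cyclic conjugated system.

12

Check conjugation: every atom in a ring double bond is sp² and brings one electron to the p orbital — every position has a p orbital, so the cyclic π system is continuous.
Counting π electrons: 6 × 2 = 12 from the 6 double-bond units.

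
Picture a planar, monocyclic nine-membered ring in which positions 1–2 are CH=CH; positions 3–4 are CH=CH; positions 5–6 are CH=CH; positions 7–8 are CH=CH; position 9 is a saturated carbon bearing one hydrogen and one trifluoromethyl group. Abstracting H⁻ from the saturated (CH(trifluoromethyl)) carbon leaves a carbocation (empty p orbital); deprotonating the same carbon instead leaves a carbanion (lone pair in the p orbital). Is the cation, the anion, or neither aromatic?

The anion

In either ion the ring is fully conjugated: every atom, including the new sp² carbon, supplies a p orbital.
Cation: 4 × 2 + 0 = 8 π electrons → 4(2), antiaromatic.
Anion: 4 × 2 + 2 = 10 π electrons → 4(2)+2, aromatic.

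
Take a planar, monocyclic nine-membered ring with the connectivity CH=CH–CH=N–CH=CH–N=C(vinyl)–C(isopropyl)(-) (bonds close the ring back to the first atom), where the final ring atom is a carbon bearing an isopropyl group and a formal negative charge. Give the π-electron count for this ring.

10

Check conjugation: every atom in a ring double bond is sp² and brings one electron to the p orbital; the doubly-bonded nitrogens are pyridine-type — their lone pairs lie in the ring plane, leaving one electron in the p orbital; the carbanion's lone pair occupies the p orbital — every position has a p orbital, so the cyclic π system is continuous.
Adding the contributions, 4 × 2 = 8 from the double-bond units + 2 from the C(isopropyl)(-) atom = 10.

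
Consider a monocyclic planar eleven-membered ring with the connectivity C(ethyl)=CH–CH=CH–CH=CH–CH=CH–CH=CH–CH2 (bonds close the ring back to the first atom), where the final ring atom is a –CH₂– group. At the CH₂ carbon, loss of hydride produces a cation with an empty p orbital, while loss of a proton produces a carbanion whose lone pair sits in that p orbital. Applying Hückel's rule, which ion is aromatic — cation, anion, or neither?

In both ions every ring atom is sp² and contributes a p orbital, so both rings are fully conjugated.
Cation: 5 × 2 + 0 = 10 π electrons → 4(2)+2, aromatic.
Anion: 5 × 2 + 2 = 12 π electrons → 4(3), antiaromatic.

The cation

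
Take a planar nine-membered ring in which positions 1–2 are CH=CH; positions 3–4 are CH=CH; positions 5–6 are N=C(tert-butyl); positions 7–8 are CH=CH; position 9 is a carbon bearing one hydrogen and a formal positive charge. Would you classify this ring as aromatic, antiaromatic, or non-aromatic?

Antiaromatic

All ring atoms are sp² and supply a p orbital to the ring (every atom in a ring double bond is sp² and brings one electron to the p orbital; each sp² =N– keeps its lone pair in-plane and puts one electron into the π system; the carbocation has an empty p orbital); the conjugation is uninterrupted.
Tallying contributions gives 4 × 2 = 8 from the double-bond units + 0 from the CH(+) atom = 8.
8 = 4(2); a planar, fully conjugated 4n system is antiaromatic.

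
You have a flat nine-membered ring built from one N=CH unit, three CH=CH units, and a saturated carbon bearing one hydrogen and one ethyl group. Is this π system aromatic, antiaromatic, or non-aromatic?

Non-aromatic

Because that saturated carbon is sp³ and has no p orbital in the ring π system at the CH(ethyl) position, the π system cannot extend all the way around the ring.
Broken conjugation rules out both aromaticity and antiaromaticity.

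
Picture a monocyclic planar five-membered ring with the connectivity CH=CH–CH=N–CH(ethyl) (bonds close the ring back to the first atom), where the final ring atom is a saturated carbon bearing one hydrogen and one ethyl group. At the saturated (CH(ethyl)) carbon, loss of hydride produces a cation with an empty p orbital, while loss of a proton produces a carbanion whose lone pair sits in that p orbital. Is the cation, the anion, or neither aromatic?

The anion

Both ions have a continuous loop of p orbitals — each ring atom is sp².
Cation: 2 × 2 + 0 = 4 π electrons → 4(1), antiaromatic.
Anion: 2 × 2 + 2 = 6 π electrons → 4(1)+2, aromatic.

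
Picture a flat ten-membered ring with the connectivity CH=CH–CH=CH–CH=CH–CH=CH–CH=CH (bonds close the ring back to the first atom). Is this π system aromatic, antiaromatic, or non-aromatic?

The p orbitals form a continuous loop: every atom in a ring double bond is sp² and brings one electron to the p orbital. The ring is fully conjugated.
Adding the contributions, 5 × 2 = 10 from the 5 double-bond units.
That gives a 4n+2 count (10, n = 2).

Aromatic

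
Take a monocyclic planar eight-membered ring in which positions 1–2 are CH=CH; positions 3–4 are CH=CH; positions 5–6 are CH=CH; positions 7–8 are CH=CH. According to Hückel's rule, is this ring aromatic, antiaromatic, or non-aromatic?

The p orbitals form a continuous loop: every atom in a ring double bond is sp² and brings one electron to the p orbital. The ring is fully conjugated.
Tallying contributions gives 4 × 2 = 8 from the 4 double-bond units.
8 is a 4n count (n = 2), so the planar conjugated ring is antiaromatic.
This is cyclooctatetraene.

Antiaromatic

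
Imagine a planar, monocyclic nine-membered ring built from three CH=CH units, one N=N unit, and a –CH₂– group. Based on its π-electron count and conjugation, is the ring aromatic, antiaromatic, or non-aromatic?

Non-aromatic

The CH2 carbon is saturated: the tetrahedral CH₂ carbon is sp³ and has no p orbital in the ring π system. Conjugation is not continuous around the ring.
Without a continuous loop of overlapping p orbitals the Hückel electron count never comes into play.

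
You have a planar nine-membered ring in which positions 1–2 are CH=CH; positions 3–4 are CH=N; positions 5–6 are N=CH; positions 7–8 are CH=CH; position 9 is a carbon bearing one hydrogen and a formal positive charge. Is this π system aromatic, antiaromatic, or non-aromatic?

Antiaromatic

Every ring atom contributes a p orbital perpendicular to the ring (every atom in a ring double bond is sp² and brings one electron to the p orbital; each sp² =N– keeps its lone pair in-plane and puts one electron into the π system; the carbocation has an empty p orbital), so the π system is cyclic and fully conjugated.
Tallying contributions gives 4 × 2 = 8 from the double-bond units + 0 from the CH(+) atom = 8.
With 8 = 4·2 π electrons, Hückel's rule classifies the planar ring as antiaromatic.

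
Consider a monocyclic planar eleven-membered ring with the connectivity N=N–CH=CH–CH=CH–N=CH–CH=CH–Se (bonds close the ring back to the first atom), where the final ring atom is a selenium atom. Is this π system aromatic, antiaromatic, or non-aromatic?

Check conjugation: the double-bond atoms are sp², each contributing one p electron; the doubly-bonded nitrogens are pyridine-type — their lone pairs lie in the ring plane, leaving one electron in the p orbital; the selenium donates one lone pair from its p orbital — every position has a p orbital, so the cyclic π system is continuous.
Counting π electrons: 5 × 2 = 10 from the double-bond units + 2 from the Se atom = 12.
12 is a 4n count (n = 3), so the planar conjugated ring is antiaromatic.

Antiaromatic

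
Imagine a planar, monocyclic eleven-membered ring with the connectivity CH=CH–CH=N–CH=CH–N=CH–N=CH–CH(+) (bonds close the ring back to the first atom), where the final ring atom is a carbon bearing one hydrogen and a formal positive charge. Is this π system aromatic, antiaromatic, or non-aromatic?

Aromatic

Every ring atom contributes a p orbital perpendicular to the ring (the double-bond atoms are sp², each contributing one p electron; each sp² =N– keeps its lone pair in-plane and puts one electron into the π system; the carbocation has an empty p orbital), so the π system is cyclic and fully conjugated.
π-electron count: 5 × 2 = 10 from the double-bond units + 0 from the CH(+) atom = 10.
With 10 π electrons (n = 2), the Hückel 4n+2 condition holds.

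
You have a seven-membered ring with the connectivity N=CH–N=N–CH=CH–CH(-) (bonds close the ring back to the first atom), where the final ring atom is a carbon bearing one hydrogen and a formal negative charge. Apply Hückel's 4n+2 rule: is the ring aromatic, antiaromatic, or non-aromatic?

Antiaromatic

Every ring atom contributes a p orbital perpendicular to the ring (each doubly-bonded ring atom is sp² with one p-orbital electron; each =N– nitrogen is pyridine-type (lone pair in the sp² plane, one electron in the p orbital); the carbanion's lone pair occupies the p orbital), so the π system is cyclic and fully conjugated.
π-electron count: 3 × 2 = 6 from the double-bond units + 2 from the CH(-) atom = 8.
With 8 = 4·2 π electrons, Hückel's rule classifies the planar ring as antiaromatic.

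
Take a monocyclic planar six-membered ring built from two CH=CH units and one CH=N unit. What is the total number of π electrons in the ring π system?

6

All ring atoms are sp² and supply a p orbital to the ring (every atom in a ring double bond is sp² and brings one electron to the p orbital; the doubly-bonded nitrogens are pyridine-type — their lone pairs lie in the ring plane, leaving one electron in the p orbital); the conjugation is uninterrupted.
Counting π electrons: 3 × 2 = 6 from the 3 double-bond units.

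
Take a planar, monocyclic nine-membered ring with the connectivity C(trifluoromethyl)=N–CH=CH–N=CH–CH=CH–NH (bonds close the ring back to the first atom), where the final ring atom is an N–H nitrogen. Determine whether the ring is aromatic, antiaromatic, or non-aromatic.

Aromatic

All ring atoms are sp² and supply a p orbital to the ring (each doubly-bonded ring atom is sp² with one p-orbital electron; each sp² =N– keeps its lone pair in-plane and puts one electron into the π system; the pyrrole-type nitrogen donates its lone pair from the p orbital); the conjugation is uninterrupted.
Adding the contributions, 4 × 2 = 8 from the double-bond units + 2 from the NH atom = 10.
Since 10 = 4·2 + 2, the ring meets the 4n+2 criterion.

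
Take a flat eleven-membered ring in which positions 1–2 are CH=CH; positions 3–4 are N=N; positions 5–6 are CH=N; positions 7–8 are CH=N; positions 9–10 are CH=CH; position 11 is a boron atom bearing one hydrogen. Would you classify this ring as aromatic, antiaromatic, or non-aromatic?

Check conjugation: every atom in a ring double bond is sp² and brings one electron to the p orbital; each sp² =N– keeps its lone pair in-plane and puts one electron into the π system; the boron has an empty p orbital — every position has a p orbital, so the cyclic π system is continuous.
π-electron count: 5 × 2 = 10 from the double-bond units + 0 from the BH atom = 10.
That gives a 4n+2 count (10, n = 2).

Aromatic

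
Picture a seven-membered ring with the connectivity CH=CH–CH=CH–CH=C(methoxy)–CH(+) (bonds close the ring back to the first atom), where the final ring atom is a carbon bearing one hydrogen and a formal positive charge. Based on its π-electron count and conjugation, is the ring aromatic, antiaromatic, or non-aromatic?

All ring atoms are sp² and supply a p orbital to the ring (the double-bond atoms are sp², each contributing one p electron; the carbocation has an empty p orbital); the conjugation is uninterrupted.
Counting π electrons: 3 × 2 = 6 from the double-bond units + 0 from the CH(+) atom = 6.
That gives a 4n+2 count (6, n = 1).

Aromatic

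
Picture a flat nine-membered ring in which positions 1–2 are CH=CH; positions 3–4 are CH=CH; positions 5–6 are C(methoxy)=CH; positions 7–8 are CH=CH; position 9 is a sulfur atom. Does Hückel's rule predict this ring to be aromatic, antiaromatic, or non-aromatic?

Aromatic

Check conjugation: the double-bond atoms are sp², each contributing one p electron; the sulfur donates one lone pair from its p orbital — every position has a p orbital, so the cyclic π system is continuous.
Adding the contributions, 4 × 2 = 8 from the double-bond units + 2 from the S atom = 10.
That gives a 4n+2 count (10, n = 2).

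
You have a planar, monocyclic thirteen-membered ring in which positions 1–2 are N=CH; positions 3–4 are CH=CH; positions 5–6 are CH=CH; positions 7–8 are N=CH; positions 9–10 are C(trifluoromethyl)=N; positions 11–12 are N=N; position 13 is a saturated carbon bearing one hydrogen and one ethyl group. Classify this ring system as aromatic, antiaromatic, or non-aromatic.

Non-aromatic

At the CH(ethyl) position, that saturated carbon is sp³ and has no p orbital in the ring π system; the ring's p-orbital overlap is broken there.
A ring that is not fully conjugated cannot be aromatic or antiaromatic regardless of its π-electron count.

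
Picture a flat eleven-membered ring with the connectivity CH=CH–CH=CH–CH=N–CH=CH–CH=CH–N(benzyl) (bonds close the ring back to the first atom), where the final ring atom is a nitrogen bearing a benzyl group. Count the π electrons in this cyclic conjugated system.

The p orbitals form a continuous loop: every atom in a ring double bond is sp² and brings one electron to the p orbital; the doubly-bonded nitrogens are pyridine-type — their lone pairs lie in the ring plane, leaving one electron in the p orbital; the pyrrole-type nitrogen donates its lone pair from the p orbital. The ring is fully conjugated.
Counting π electrons: 5 × 2 = 10 from the double-bond units + 2 from the N(benzyl) atom = 12.

12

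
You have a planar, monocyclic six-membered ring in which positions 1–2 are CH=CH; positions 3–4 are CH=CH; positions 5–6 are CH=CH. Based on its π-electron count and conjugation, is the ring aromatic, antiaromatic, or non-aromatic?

All ring atoms are sp² and supply a p orbital to the ring (every atom in a ring double bond is sp² and brings one electron to the p orbital); the conjugation is uninterrupted.
Adding the contributions, 3 × 2 = 6 from the 3 double-bond units.
6 = 4(1) + 2, which satisfies Hückel's 4n+2 rule.
This is benzene.

Aromatic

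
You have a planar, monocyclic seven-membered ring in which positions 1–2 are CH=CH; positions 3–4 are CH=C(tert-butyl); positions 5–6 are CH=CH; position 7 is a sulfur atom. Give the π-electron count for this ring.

8

Every ring atom contributes a p orbital perpendicular to the ring (the double-bond atoms are sp², each contributing one p electron; the sulfur donates one lone pair from its p orbital), so the π system is cyclic and fully conjugated.
π-electron count: 3 × 2 = 6 from the double-bond units + 2 from the S atom = 8.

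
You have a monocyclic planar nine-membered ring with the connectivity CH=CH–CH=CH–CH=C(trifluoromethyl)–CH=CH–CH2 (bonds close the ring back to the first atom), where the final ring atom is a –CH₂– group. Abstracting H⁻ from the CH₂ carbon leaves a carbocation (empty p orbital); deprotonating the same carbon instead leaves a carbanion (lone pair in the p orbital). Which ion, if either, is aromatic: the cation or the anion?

The anion

In either ion the ring is fully conjugated: every atom, including the new sp² carbon, supplies a p orbital.
Cation: 4 × 2 + 0 = 8 π electrons → 4(2), antiaromatic.
Anion: 4 × 2 + 2 = 10 π electrons → 4(2)+2, aromatic.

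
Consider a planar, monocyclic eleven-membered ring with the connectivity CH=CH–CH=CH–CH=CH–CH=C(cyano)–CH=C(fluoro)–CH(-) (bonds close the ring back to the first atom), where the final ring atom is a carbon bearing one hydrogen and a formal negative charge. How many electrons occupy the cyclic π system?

12

The p orbitals form a continuous loop: every atom in a ring double bond is sp² and brings one electron to the p orbital; the carbanion's lone pair occupies the p orbital. The ring is fully conjugated.
π-electron count: 5 × 2 = 10 from the double-bond units + 2 from the CH(-) atom = 12.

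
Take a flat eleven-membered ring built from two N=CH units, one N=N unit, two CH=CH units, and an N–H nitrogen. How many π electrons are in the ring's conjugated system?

12

Check conjugation: the double-bond atoms are sp², each contributing one p electron; each =N– nitrogen is pyridine-type (lone pair in the sp² plane, one electron in the p orbital); the pyrrole-type nitrogen donates its lone pair from the p orbital — every position has a p orbital, so the cyclic π system is continuous.
Adding the contributions, 5 × 2 = 10 from the double-bond units + 2 from the NH atom = 12.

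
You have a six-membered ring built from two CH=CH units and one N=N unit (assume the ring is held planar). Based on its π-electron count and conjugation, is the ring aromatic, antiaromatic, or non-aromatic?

The p orbitals form a continuous loop: the double-bond atoms are sp², each contributing one p electron; the doubly-bonded nitrogens are pyridine-type — their lone pairs lie in the ring plane, leaving one electron in the p orbital. The ring is fully conjugated.
Tallying contributions gives 3 × 2 = 6 from the 3 double-bond units.
6 = 4(1) + 2, which satisfies Hückel's 4n+2 rule.

Aromatic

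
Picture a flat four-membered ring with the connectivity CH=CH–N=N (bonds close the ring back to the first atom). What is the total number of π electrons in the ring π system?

4

Check conjugation: each doubly-bonded ring atom is sp² with one p-orbital electron; the doubly-bonded nitrogens are pyridine-type — their lone pairs lie in the ring plane, leaving one electron in the p orbital — every position has a p orbital, so the cyclic π system is continuous.
π-electron count: 2 × 2 = 4 from the 2 double-bond units.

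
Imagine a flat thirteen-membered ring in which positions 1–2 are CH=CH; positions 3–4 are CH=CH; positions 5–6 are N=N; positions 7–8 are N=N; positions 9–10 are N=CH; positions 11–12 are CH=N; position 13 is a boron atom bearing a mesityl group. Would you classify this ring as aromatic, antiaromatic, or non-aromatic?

Antiaromatic

Every ring atom contributes a p orbital perpendicular to the ring (each doubly-bonded ring atom is sp² with one p-orbital electron; each sp² =N– keeps its lone pair in-plane and puts one electron into the π system; the boron has an empty p orbital), so the π system is cyclic and fully conjugated.
π-electron count: 6 × 2 = 12 from the double-bond units + 0 from the B(mesityl) atom = 12.
12 is a 4n count (n = 3), so the planar conjugated ring is antiaromatic.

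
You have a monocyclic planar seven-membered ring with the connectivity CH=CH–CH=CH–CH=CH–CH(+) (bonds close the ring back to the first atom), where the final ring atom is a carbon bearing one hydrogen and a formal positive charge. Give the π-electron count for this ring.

Every ring atom contributes a p orbital perpendicular to the ring (every atom in a ring double bond is sp² and brings one electron to the p orbital; the carbocation has an empty p orbital), so the π system is cyclic and fully conjugated.
π-electron count: 3 × 2 = 6 from the double-bond units + 0 from the CH(+) atom = 6.
(The species described is the tropylium cation.)

6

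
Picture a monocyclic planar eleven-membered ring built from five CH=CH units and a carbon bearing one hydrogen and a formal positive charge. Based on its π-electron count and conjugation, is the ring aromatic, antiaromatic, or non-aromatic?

Aromatic

Every ring atom contributes a p orbital perpendicular to the ring (the double-bond atoms are sp², each contributing one p electron; the carbocation has an empty p orbital), so the π system is cyclic and fully conjugated.
Adding the contributions, 5 × 2 = 10 from the double-bond units + 0 from the CH(+) atom = 10.
With 10 π electrons (n = 2), the Hückel 4n+2 condition holds.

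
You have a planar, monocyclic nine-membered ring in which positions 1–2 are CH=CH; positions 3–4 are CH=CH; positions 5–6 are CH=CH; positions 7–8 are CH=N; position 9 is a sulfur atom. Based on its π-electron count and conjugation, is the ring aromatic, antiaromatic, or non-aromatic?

Aromatic

Every ring atom contributes a p orbital perpendicular to the ring (each doubly-bonded ring atom is sp² with one p-orbital electron; each sp² =N– keeps its lone pair in-plane and puts one electron into the π system; the sulfur donates one lone pair from its p orbital), so the π system is cyclic and fully conjugated.
Counting π electrons: 4 × 2 = 8 from the double-bond units + 2 from the S atom = 10.
Since 10 = 4·2 + 2, the ring meets the 4n+2 criterion.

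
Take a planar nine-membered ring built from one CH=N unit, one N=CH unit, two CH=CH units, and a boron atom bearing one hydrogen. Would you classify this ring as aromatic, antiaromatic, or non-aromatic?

Check conjugation: the double-bond atoms are sp², each contributing one p electron; each =N– nitrogen is pyridine-type (lone pair in the sp² plane, one electron in the p orbital); the boron has an empty p orbital — every position has a p orbital, so the cyclic π system is continuous.
π-electron count: 4 × 2 = 8 from the double-bond units + 0 from the BH atom = 8.
A 4n π count (8, n = 2) in a planar conjugated ring means antiaromatic.

Antiaromatic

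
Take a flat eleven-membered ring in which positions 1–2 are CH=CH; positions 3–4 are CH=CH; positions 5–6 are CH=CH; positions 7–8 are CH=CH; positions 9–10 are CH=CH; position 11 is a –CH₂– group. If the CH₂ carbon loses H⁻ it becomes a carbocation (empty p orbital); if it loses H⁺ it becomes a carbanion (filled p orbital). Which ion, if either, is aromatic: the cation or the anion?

Both ions have a continuous loop of p orbitals — each ring atom is sp².
Cation: 5 × 2 + 0 = 10 π electrons → 4(2)+2, aromatic.
Anion: 5 × 2 + 2 = 12 π electrons → 4(3), antiaromatic.

The cation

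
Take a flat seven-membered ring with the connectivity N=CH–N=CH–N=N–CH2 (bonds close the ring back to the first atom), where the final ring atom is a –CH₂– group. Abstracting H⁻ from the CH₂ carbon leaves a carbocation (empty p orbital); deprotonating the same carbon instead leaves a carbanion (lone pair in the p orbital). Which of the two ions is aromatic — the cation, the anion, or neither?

The cation

In both ions every ring atom is sp² and contributes a p orbital, so both rings are fully conjugated.
Cation: 3 × 2 + 0 = 6 π electrons → 4(1)+2, aromatic.
Anion: 3 × 2 + 2 = 8 π electrons → 4(2), antiaromatic.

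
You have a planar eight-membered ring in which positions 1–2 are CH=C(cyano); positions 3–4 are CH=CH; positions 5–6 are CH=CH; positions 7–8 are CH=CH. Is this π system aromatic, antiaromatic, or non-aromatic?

Antiaromatic

Every ring atom contributes a p orbital perpendicular to the ring (the double-bond atoms are sp², each contributing one p electron), so the π system is cyclic and fully conjugated.
Adding the contributions, 4 × 2 = 8 from the 4 double-bond units.
With 8 = 4·2 π electrons, Hückel's rule classifies the planar ring as antiaromatic.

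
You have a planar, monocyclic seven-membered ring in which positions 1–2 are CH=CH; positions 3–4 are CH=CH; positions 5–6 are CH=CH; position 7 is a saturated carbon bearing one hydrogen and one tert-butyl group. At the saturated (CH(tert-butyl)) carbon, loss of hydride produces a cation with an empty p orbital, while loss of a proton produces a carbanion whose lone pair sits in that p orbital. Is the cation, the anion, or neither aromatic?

In either ion the ring is fully conjugated: every atom, including the new sp² carbon, supplies a p orbital.
Cation: 3 × 2 + 0 = 6 π electrons → 4(1)+2, aromatic.
Anion: 3 × 2 + 2 = 8 π electrons → 4(2), antiaromatic.

The cation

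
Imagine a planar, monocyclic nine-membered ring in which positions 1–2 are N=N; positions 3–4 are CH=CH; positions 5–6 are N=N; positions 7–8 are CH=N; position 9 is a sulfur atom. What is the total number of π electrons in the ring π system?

10

The p orbitals form a continuous loop: every atom in a ring double bond is sp² and brings one electron to the p orbital; the doubly-bonded nitrogens are pyridine-type — their lone pairs lie in the ring plane, leaving one electron in the p orbital; the sulfur donates one lone pair from its p orbital. The ring is fully conjugated.
Adding the contributions, 4 × 2 = 8 from the double-bond units + 2 from the S atom = 10.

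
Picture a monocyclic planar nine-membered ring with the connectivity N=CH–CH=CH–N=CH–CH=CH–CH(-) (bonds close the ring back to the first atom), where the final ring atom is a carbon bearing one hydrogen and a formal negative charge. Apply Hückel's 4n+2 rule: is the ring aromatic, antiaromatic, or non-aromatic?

Aromatic

Check conjugation: the double-bond atoms are sp², each contributing one p electron; each =N– nitrogen is pyridine-type (lone pair in the sp² plane, one electron in the p orbital); the carbanion's lone pair occupies the p orbital — every position has a p orbital, so the cyclic π system is continuous.
Tallying contributions gives 4 × 2 = 8 from the double-bond units + 2 from the CH(-) atom = 10.
10 = 4(2) + 2, which satisfies Hückel's 4n+2 rule.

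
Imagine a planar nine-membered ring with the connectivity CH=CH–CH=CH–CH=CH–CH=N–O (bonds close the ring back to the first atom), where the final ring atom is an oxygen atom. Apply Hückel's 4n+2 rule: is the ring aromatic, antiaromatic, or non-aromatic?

Aromatic

Check conjugation: the double-bond atoms are sp², each contributing one p electron; the doubly-bonded nitrogens are pyridine-type — their lone pairs lie in the ring plane, leaving one electron in the p orbital; the oxygen donates one lone pair from its p orbital — every position has a p orbital, so the cyclic π system is continuous.
Counting π electrons: 4 × 2 = 8 from the double-bond units + 2 from the O atom = 10.
With 10 π electrons (n = 2), the Hückel 4n+2 condition holds.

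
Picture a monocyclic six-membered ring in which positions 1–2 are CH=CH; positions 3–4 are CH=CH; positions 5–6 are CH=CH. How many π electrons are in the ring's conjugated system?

The p orbitals form a continuous loop: every atom in a ring double bond is sp² and brings one electron to the p orbital. The ring is fully conjugated.
π-electron count: 3 × 2 = 6 from the 3 double-bond units.
This is benzene.

6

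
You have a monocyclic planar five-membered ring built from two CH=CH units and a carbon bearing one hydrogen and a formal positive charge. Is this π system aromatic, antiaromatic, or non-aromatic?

Every ring atom contributes a p orbital perpendicular to the ring (every atom in a ring double bond is sp² and brings one electron to the p orbital; the carbocation has an empty p orbital), so the π system is cyclic and fully conjugated.
π-electron count: 2 × 2 = 4 from the double-bond units + 0 from the CH(+) atom = 4.
With 4 = 4·1 π electrons, Hückel's rule classifies the planar ring as antiaromatic.

Antiaromatic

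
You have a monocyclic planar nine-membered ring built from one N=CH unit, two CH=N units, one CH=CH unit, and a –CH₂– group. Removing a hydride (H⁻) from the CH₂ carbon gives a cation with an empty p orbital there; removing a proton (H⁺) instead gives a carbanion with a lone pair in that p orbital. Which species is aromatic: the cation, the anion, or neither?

The anion

In both ions every ring atom is sp² and contributes a p orbital, so both rings are fully conjugated.
Cation: 4 × 2 + 0 = 8 π electrons → 4(2), antiaromatic.
Anion: 4 × 2 + 2 = 10 π electrons → 4(2)+2, aromatic.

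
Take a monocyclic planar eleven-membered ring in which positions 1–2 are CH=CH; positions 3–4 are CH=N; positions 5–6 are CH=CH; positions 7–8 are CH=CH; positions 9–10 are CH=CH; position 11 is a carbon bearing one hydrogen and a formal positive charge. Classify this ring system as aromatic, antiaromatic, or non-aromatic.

All ring atoms are sp² and supply a p orbital to the ring (each doubly-bonded ring atom is sp² with one p-orbital electron; the doubly-bonded nitrogens are pyridine-type — their lone pairs lie in the ring plane, leaving one electron in the p orbital; the carbocation has an empty p orbital); the conjugation is uninterrupted.
Counting π electrons: 5 × 2 = 10 from the double-bond units + 0 from the CH(+) atom = 10.
10 = 4(2) + 2, which satisfies Hückel's 4n+2 rule.

Aromatic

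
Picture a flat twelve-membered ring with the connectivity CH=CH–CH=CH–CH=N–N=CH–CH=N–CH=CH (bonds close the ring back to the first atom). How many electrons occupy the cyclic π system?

12

Every ring atom contributes a p orbital perpendicular to the ring (every atom in a ring double bond is sp² and brings one electron to the p orbital; each sp² =N– keeps its lone pair in-plane and puts one electron into the π system), so the π system is cyclic and fully conjugated.
Adding the contributions, 6 × 2 = 12 from the 6 double-bond units.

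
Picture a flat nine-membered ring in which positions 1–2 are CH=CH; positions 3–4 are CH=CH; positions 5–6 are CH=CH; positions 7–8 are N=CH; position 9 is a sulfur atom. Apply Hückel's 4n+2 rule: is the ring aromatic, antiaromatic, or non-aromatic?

All ring atoms are sp² and supply a p orbital to the ring (the double-bond atoms are sp², each contributing one p electron; each =N– nitrogen is pyridine-type (lone pair in the sp² plane, one electron in the p orbital); the sulfur donates one lone pair from its p orbital); the conjugation is uninterrupted.
π-electron count: 4 × 2 = 8 from the double-bond units + 2 from the S atom = 10.
10 = 4(2) + 2, which satisfies Hückel's 4n+2 rule.

Aromatic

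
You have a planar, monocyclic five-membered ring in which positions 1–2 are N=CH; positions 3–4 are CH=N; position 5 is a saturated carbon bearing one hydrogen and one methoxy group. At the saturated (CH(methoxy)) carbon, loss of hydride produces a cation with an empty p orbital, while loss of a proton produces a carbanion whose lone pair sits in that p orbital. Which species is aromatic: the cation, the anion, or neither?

Once that carbon is sp², every ring atom has a p orbital and both ions are fully conjugated.
Cation: 2 × 2 + 0 = 4 π electrons → 4(1), antiaromatic.
Anion: 2 × 2 + 2 = 6 π electrons → 4(1)+2, aromatic.

The anion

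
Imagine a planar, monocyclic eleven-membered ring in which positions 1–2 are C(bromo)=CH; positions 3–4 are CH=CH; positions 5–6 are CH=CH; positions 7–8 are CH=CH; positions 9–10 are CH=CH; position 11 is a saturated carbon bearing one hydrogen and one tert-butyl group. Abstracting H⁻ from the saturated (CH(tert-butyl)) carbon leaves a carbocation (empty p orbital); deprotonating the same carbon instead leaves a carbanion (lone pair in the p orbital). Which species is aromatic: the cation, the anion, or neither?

Once that carbon is sp², every ring atom has a p orbital and both ions are fully conjugated.
Cation: 5 × 2 + 0 = 10 π electrons → 4(2)+2, aromatic.
Anion: 5 × 2 + 2 = 12 π electrons → 4(3), antiaromatic.

The cation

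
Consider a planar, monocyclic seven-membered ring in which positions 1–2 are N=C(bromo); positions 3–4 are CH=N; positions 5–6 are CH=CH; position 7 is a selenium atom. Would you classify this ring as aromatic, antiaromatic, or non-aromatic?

The p orbitals form a continuous loop: every atom in a ring double bond is sp² and brings one electron to the p orbital; the doubly-bonded nitrogens are pyridine-type — their lone pairs lie in the ring plane, leaving one electron in the p orbital; the selenium donates one lone pair from its p orbital. The ring is fully conjugated.
Adding the contributions, 3 × 2 = 6 from the double-bond units + 2 from the Se atom = 8.
8 = 4(2); a planar, fully conjugated 4n system is antiaromatic.

Antiaromatic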